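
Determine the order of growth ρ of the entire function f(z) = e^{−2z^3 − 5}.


|e^{−2z^3 − 5}| = e^{Re(-2·z^3) + -5} ≤ e^{2|z|^3 + -5} = e^{2r^3 + -5} on |z| = r, so ρ ≤ 3. Choosing z on |z|=r so that -2·z^3 is real positive (always possible by picking arg z appropriately) gives |f(z)| = e^{2r^3 + -5}, matching the bound. The additive constant -5 does not affect log log M(r) ~ 3·log r. Hence ρ = 3.
Therefore ρ = 3.

Order ρ = 3.


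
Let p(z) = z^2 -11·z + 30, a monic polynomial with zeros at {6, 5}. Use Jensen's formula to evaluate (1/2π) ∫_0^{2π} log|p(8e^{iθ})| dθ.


Zeros: 5, 6; r = 8.
Inside |z| < r: 5, 6. Outside (|z| ≥ r): ∅.
p(0) = 30, so log|p(0)| = log(30) = 3.4012.
Apply Jensen: I(r) = log|p(0)| + Σ_k log(r/|z_k|), summed over zeros inside |z| < r.
  log(r/|z_k|) for z_k = 6: log(8/6) = 0.2877
  log(r/|z_k|) for z_k = 5: log(8/5) = 0.4700
Sum over inside zeros: 0.7577.
I(r) = log|p(0)| + (inside sum) = 3.4012 + 0.7577 = 4.1589.
Closed form (all zeros inside, monic): I(r) = n·log(r) = 2·log(8) = 4.1589. ✓

I(r) ≈ 4.1589.


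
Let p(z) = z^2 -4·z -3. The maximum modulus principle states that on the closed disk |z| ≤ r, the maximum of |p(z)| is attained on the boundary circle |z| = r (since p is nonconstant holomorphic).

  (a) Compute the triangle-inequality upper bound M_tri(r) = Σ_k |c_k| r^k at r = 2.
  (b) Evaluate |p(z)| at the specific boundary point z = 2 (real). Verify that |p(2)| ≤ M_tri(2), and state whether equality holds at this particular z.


Coefficients: c_0 = -3, c_1 = -4, c_2 = 1. Radius r = 2.
Part (a). Triangle bound: M_tri(r) = Σ_k |c_k| r^k
  = |-3|·2^0 + |-4|·2^1 + |1|·2^2
  = 3 + 8 + 4 = 15.
This bounds M(r) := max_{|z|=r} |p(z)| from above; equality holds iff all terms c_k z^k can be made to align in phase at a single z on |z|=r.
Part (b). At z = 2 (real, on the circle |z| = r):
  p(2) = (-3)·2^0 + (-4)·2^1 + (1)·2^2 = -7.
  |p(2)| = 7.
Check: |p(2)| = 7 ≤ 15 = M_tri(2). ✓ Equality does not hold at z = 2 (the coefficients have mixed signs, so the terms do not all align in phase there).

M_tri(2) = 15; |p(2)| = 7; equality at z=2: no.


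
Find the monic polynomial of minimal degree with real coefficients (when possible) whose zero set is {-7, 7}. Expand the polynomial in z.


The polynomial is p(z) = ∏_{α ∈ S} (z − α), where S = {-7, 7}.
Expanding the product yields: p(z) = z^2 -49.
The resulting polynomial has degree 2 and real coefficients as required.

p(z) = z^2 -49.


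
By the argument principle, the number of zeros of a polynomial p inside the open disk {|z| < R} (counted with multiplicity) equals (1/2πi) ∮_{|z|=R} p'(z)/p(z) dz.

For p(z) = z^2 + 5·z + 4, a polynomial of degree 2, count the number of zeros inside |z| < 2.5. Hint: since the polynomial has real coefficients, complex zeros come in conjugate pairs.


The zeros of p are: -1, -4.
Their magnitudes are: 1, 4.
Zeros with |z| < R = 2.5: -1.
Count = 1.
By the argument principle, (1/2πi) ∮_{|z|=R} p'(z)/p(z) dz equals exactly this count.

Number of zeros inside |z| < 2.5: 1.


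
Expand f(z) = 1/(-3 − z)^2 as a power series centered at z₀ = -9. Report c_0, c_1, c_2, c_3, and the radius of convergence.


Let w = z − z₀, so z = z₀ + w.
Then -3 − z = -3 − (z₀ + w) = (-3 − z₀) − w = 6 − w.
f(z) = 1/(6 − w)^2 = (1/(6)^2) · (1 − w/(6))^{−2}.
By the binomial series (1−u)^{−2} = Σ_{n≥0} C(n+1, 1) u^n for |u|<1, with u = w/(6):
  c_n = C(n+1, 1) / (6)^(n+2).
  c_0 = 1/(6)^2 = 1/36.
  c_1 = 2/(6)^3 = 1/108.
  c_2 = 3/(6)^4 = 1/432.
  c_3 = 4/(6)^5 = 1/1944.
The series is valid for |w/d| < 1, i.e. |z − z₀| < |d|.
Radius of convergence: R = |-3 − z₀| = |6| = 6 (distance from z₀ to the singularity z = -3).

c_0 = 1/36, c_1 = 1/108, c_2 = 1/432, c_3 = 1/1944; R = 6.


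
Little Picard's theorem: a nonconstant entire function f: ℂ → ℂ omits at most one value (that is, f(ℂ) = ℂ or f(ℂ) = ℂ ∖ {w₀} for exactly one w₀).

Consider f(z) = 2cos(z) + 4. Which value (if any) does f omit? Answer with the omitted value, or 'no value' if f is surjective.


Little Picard bounds the complement of f(ℂ) to at most one point.
cos is entire and surjective onto ℂ: for every w ∈ ℂ, cos(ζ) = w has a solution ζ ∈ ℂ (e.g., via the complex inverse arccos). With ζ = z this gives z = ζ/(1). Then 2·cos(z) takes every value in 2·ℂ = ℂ, and adding 4 is a bijection of ℂ. So f is surjective and omits no value. (Note: only on the real line is cos bounded by [−1, 1].)

Omitted value: no value.


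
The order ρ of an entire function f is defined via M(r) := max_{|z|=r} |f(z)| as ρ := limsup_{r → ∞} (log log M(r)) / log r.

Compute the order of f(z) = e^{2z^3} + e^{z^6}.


Each summand is entire of order 3 and 6 respectively (as in the single-exponential case). The order of a sum is at most the max of the orders, so ρ ≤ 6. For the lower bound: on |z|=r choose arg z so that 1z^6 is real positive; then |e^{1z^6}| = e^{1r^6} while |e^{2z^3}| ≤ e^{2r^3} = o(e^{1r^6}). So |f| ≥ e^{1r^6}(1 − o(1)) and ρ ≥ 6. Hence ρ = max(3, 6) = 6.
Therefore ρ = 6.

Order ρ = 6.


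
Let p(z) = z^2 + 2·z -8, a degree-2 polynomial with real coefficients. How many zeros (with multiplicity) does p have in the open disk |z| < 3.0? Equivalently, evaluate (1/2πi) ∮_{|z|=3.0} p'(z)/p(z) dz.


The zeros of p are: 2, -4.
Their magnitudes are: 2, 4.
Zeros with |z| < R = 3.0: 2.
Count = 1.
By the argument principle, (1/2πi) ∮_{|z|=R} p'(z)/p(z) dz equals exactly this count.

Number of zeros inside |z| < 3.0: 1.


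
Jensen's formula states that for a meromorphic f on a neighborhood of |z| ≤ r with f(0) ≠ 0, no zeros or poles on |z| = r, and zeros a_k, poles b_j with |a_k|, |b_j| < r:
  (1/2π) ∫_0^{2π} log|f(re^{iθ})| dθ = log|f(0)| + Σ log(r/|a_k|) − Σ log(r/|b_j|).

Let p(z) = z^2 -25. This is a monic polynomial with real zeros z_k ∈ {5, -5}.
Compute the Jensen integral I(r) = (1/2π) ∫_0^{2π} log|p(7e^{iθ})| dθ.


Zeros: -5, 5; r = 7.
Inside |z| < r: -5, 5. Outside (|z| ≥ r): ∅.
p(0) = -25, so log|p(0)| = log(25) = 3.2189.
Apply Jensen: I(r) = log|p(0)| + Σ_k log(r/|z_k|), summed over zeros inside |z| < r.
  log(r/|z_k|) for z_k = 5: log(7/5) = 0.3365
  log(r/|z_k|) for z_k = -5: log(7/5) = 0.3365
Sum over inside zeros: 0.6729.
I(r) = log|p(0)| + (inside sum) = 3.2189 + 0.6729 = 3.8918.
Closed form (all zeros inside, monic): I(r) = n·log(r) = 2·log(7) = 3.8918. ✓

I(r) ≈ 3.8918.


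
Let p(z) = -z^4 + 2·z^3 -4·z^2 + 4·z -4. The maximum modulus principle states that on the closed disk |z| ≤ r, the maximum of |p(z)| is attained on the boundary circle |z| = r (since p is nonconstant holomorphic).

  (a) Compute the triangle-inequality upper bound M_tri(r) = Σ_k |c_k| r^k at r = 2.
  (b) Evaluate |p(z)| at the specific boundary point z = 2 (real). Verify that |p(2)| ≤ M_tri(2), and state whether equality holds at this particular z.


Coefficients: c_0 = -4, c_1 = 4, c_2 = -4, c_3 = 2, c_4 = -1. Radius r = 2.
Part (a). Triangle bound: M_tri(r) = Σ_k |c_k| r^k
  = |-4|·2^0 + |4|·2^1 + |-4|·2^2 + |2|·2^3 + |-1|·2^4
  = 4 + 8 + 16 + 16 + 16 = 60.
This bounds M(r) := max_{|z|=r} |p(z)| from above; equality holds iff all terms c_k z^k can be made to align in phase at a single z on |z|=r.
Part (b). At z = 2 (real, on the circle |z| = r):
  p(2) = (-4)·2^0 + (4)·2^1 + (-4)·2^2 + (2)·2^3 + (-1)·2^4 = -12.
  |p(2)| = 12.
Check: |p(2)| = 12 ≤ 60 = M_tri(2). ✓ Equality does not hold at z = 2 (the coefficients have mixed signs, so the terms do not all align in phase there).

M_tri(2) = 60; |p(2)| = 12; equality at z=2: no.


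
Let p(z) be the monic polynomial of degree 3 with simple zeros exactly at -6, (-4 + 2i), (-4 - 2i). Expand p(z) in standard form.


The polynomial is p(z) = ∏_{α ∈ S} (z − α), where S = {-6, (-4 + 2i), (-4 - 2i)}.
Expanding the product yields: p(z) = z^3 + 14·z^2 + 68·z + 120.
Note conjugate pairs combine to real quadratics: (z − (-4+2i))(z − (-4−2i)) = z² + 8z + 20.
The resulting polynomial has degree 3 and real coefficients as required.

p(z) = z^3 + 14·z^2 + 68·z + 120.


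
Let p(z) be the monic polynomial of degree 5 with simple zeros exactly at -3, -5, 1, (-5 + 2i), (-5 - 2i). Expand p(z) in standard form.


The polynomial is p(z) = ∏_{α ∈ S} (z − α), where S = {-3, -5, 1, (-5 + 2i), (-5 - 2i)}.
Expanding the product yields: p(z) = z^5 + 17·z^4 + 106·z^3 + 258·z^2 + 53·z -435.
Note conjugate pairs combine to real quadratics: (z − (-5+2i))(z − (-5−2i)) = z² + 10z + 29.
The resulting polynomial has degree 5 and real coefficients as required.

p(z) = z^5 + 17·z^4 + 106·z^3 + 258·z^2 + 53·z -435.


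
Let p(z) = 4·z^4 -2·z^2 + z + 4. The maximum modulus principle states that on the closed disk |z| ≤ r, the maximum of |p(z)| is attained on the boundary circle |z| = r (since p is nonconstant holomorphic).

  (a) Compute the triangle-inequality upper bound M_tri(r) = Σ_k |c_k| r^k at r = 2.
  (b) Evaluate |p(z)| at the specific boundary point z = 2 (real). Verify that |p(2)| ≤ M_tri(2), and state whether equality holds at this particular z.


Coefficients: c_0 = 4, c_1 = 1, c_2 = -2, c_3 = 0, c_4 = 4. Radius r = 2.
Part (a). Triangle bound: M_tri(r) = Σ_k |c_k| r^k
  = |4|·2^0 + |1|·2^1 + |-2|·2^2 + |0|·2^3 + |4|·2^4
  = 4 + 2 + 8 + 0 + 64 = 78.
This bounds M(r) := max_{|z|=r} |p(z)| from above; equality holds iff all terms c_k z^k can be made to align in phase at a single z on |z|=r.
Part (b). At z = 2 (real, on the circle |z| = r):
  p(2) = (4)·2^0 + (1)·2^1 + (-2)·2^2 + (0)·2^3 + (4)·2^4 = 62.
  |p(2)| = 62.
Check: |p(2)| = 62 ≤ 78 = M_tri(2). ✓ Equality does not hold at z = 2 (the coefficients have mixed signs, so the terms do not all align in phase there).

M_tri(2) = 78; |p(2)| = 62; equality at z=2: no.


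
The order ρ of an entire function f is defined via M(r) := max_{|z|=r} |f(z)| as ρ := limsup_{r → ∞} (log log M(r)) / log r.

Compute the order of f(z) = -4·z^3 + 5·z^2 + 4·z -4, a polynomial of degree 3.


|f(z)| ≤ Σ|c_k|·r^k = O(r^3) as r → ∞. Polynomial growth is O(e^{r^ε}) for every ε > 0 (since r^3/e^{r^ε} → 0), so ρ ≤ ε for all ε > 0, i.e. ρ = 0. Every nonconstant polynomial has order 0.
Therefore ρ = 0.

Order ρ = 0.


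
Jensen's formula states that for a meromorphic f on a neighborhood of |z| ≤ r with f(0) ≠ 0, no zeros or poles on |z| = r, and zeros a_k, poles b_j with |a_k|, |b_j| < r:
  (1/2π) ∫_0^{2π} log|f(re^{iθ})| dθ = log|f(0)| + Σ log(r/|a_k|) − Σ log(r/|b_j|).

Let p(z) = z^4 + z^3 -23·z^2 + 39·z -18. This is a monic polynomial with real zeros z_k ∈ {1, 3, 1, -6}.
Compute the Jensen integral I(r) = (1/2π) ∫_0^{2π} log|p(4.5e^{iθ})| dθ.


Zeros: -6, 1, 1, 3; r = 4.5.
Inside |z| < r: 1, 1, 3. Outside (|z| ≥ r): -6.
p(0) = -18, so log|p(0)| = log(18) = 2.8904.
Apply Jensen: I(r) = log|p(0)| + Σ_k log(r/|z_k|), summed over zeros inside |z| < r.
  log(r/|z_k|) for z_k = 1: log(4.5/1) = 1.5041
  log(r/|z_k|) for z_k = 3: log(4.5/3) = 0.4055
  log(r/|z_k|) for z_k = 1: log(4.5/1) = 1.5041
  Outside zeros (-6) contribute nothing to the Jensen sum.
Sum over inside zeros: 3.4136.
I(r) = log|p(0)| + (inside sum) = 2.8904 + 3.4136 = 6.3040.
Note: since some zeros are outside |z| ≤ r, the simplified n·log(r) form does NOT apply — only the inside zeros contribute.

I(r) ≈ 6.3040.


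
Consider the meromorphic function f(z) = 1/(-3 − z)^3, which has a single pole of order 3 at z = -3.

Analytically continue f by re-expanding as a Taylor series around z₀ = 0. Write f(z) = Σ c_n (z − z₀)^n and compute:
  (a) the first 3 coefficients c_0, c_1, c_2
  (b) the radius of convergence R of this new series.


Let w = z − z₀, so z = z₀ + w.
Then -3 − z = -3 − (z₀ + w) = (-3 − z₀) − w = -3 − w.
f(z) = 1/(-3 − w)^3 = (1/(-3)^3) · (1 − w/(-3))^{−3}.
By the binomial series (1−u)^{−3} = Σ_{n≥0} C(n+2, 2) u^n for |u|<1, with u = w/(-3):
  c_n = C(n+2, 2) / (-3)^(n+3).
  c_0 = 1/(-3)^3 = -1/27.
  c_1 = 3/(-3)^4 = 1/27.
  c_2 = 6/(-3)^5 = -2/81.
The series is valid for |w/d| < 1, i.e. |z − z₀| < |d|.
Radius of convergence: R = |-3 − z₀| = |-3| = 3 (distance from z₀ to the singularity z = -3).

c_0 = -1/27, c_1 = 1/27, c_2 = -2/81; R = 3.


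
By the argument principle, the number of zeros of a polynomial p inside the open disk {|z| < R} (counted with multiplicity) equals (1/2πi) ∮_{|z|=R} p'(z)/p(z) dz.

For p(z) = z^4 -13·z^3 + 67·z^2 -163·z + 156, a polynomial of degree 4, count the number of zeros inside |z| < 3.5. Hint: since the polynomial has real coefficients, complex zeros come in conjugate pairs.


The zeros of p are: (3 + 2i), (3 - 2i), 3, 4.
Their magnitudes are: 3.606, 3.606, 3, 4.
Zeros with |z| < R = 3.5: 3.
Count = 1.
By the argument principle, (1/2πi) ∮_{|z|=R} p'(z)/p(z) dz equals exactly this count.

Number of zeros inside |z| < 3.5: 1.


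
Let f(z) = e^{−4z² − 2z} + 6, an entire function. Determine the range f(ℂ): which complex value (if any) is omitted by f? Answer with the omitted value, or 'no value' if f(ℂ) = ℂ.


Little Picard bounds the complement of f(ℂ) to at most one point.
The exponent g(z) = −4z² − 2z is a nonconstant polynomial, hence surjective onto ℂ. So e^{g(z)} takes every value in {e^w : w ∈ ℂ} = ℂ ∖ {0}. Adding 6 shifts the range to ℂ ∖ {6}. f omits exactly 6.

Omitted value: 6.


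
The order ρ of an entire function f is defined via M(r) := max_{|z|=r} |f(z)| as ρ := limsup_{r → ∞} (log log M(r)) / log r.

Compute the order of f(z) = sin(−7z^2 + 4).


Write sin(w) = (e^{iw} ± e^{−iw})/(2 or 2i), so |sin(w)| ≤ e^{|w|}. With w = −7z^2 + 4, |w| ≤ 7r^2 + 4 on |z|=r, giving M(r) ≤ e^{7r^2 + 4} and ρ ≤ 2. For the lower bound, choose z on |z|=r with -7z^2 purely imaginary of modulus 7r^2; then |sin(−7z^2 + 4)| grows like e^{7r^2}/2, so ρ ≥ 2. Hence ρ = 2.
Therefore ρ = 2.

Order ρ = 2.


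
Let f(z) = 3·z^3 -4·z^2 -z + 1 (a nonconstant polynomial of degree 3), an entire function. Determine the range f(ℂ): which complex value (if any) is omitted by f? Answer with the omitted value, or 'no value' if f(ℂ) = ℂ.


Little Picard bounds the complement of f(ℂ) to at most one point.
For every w ∈ ℂ, the equation p(z) − w = 0 is a nonconstant polynomial in z and hence has at least one root by the fundamental theorem of algebra. So p is surjective onto ℂ, omitting no value.

Omitted value: no value.


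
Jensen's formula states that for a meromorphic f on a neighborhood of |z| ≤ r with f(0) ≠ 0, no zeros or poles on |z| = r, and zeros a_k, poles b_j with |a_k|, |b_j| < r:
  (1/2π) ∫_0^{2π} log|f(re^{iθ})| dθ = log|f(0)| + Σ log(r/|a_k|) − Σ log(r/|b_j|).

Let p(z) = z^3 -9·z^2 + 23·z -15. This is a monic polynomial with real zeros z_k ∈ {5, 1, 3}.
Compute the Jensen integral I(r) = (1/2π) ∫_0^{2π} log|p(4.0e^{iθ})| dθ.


Zeros: 1, 3, 5; r = 4.0.
Inside |z| < r: 1, 3. Outside (|z| ≥ r): 5.
p(0) = -15, so log|p(0)| = log(15) = 2.7081.
Apply Jensen: I(r) = log|p(0)| + Σ_k log(r/|z_k|), summed over zeros inside |z| < r.
  log(r/|z_k|) for z_k = 1: log(4.0/1) = 1.3863
  log(r/|z_k|) for z_k = 3: log(4.0/3) = 0.2877
  Outside zeros (5) contribute nothing to the Jensen sum.
Sum over inside zeros: 1.6740.
I(r) = log|p(0)| + (inside sum) = 2.7081 + 1.6740 = 4.3820.
Note: since some zeros are outside |z| ≤ r, the simplified n·log(r) form does NOT apply — only the inside zeros contribute.

I(r) ≈ 4.3820.


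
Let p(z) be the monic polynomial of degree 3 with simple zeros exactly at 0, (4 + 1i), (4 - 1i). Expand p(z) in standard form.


The polynomial is p(z) = ∏_{α ∈ S} (z − α), where S = {0, (4 + 1i), (4 - 1i)}.
Expanding the product yields: p(z) = z^3 -8·z^2 + 17·z.
Note conjugate pairs combine to real quadratics: (z − (4+1i))(z − (4−1i)) = z² − 8z + 17.
The resulting polynomial has degree 3 and real coefficients as required.

p(z) = z^3 -8·z^2 + 17·z.


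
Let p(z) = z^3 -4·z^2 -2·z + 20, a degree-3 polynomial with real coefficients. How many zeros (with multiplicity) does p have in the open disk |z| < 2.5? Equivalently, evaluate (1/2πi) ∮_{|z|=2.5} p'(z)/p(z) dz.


The zeros of p are: (3 + 1i), (3 - 1i), -2.
Their magnitudes are: 3.162, 3.162, 2.
Zeros with |z| < R = 2.5: -2.
Count = 1.
By the argument principle, (1/2πi) ∮_{|z|=R} p'(z)/p(z) dz equals exactly this count.

Number of zeros inside |z| < 2.5: 1.


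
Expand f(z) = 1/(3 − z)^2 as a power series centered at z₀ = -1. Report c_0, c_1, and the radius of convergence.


Let w = z − z₀, so z = z₀ + w.
Then 3 − z = 3 − (z₀ + w) = (3 − z₀) − w = 4 − w.
f(z) = 1/(4 − w)^2 = (1/(4)^2) · (1 − w/(4))^{−2}.
By the binomial series (1−u)^{−2} = Σ_{n≥0} C(n+1, 1) u^n for |u|<1, with u = w/(4):
  c_n = C(n+1, 1) / (4)^(n+2).
  c_0 = 1/(4)^2 = 1/16.
  c_1 = 2/(4)^3 = 1/32.
The series is valid for |w/d| < 1, i.e. |z − z₀| < |d|.
Radius of convergence: R = |3 − z₀| = |4| = 4 (distance from z₀ to the singularity z = 3).

c_0 = 1/16, c_1 = 1/32; R = 4.


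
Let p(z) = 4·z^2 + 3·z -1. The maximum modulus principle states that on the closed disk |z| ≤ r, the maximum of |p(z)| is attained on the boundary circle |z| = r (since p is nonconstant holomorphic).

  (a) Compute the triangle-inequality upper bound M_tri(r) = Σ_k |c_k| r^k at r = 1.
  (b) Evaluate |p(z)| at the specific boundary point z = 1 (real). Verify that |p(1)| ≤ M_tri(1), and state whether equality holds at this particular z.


Coefficients: c_0 = -1, c_1 = 3, c_2 = 4. Radius r = 1.
Part (a). Triangle bound: M_tri(r) = Σ_k |c_k| r^k
  = |-1|·1^0 + |3|·1^1 + |4|·1^2
  = 1 + 3 + 4 = 8.
This bounds M(r) := max_{|z|=r} |p(z)| from above; equality holds iff all terms c_k z^k can be made to align in phase at a single z on |z|=r.
Part (b). At z = 1 (real, on the circle |z| = r):
  p(1) = (-1)·1^0 + (3)·1^1 + (4)·1^2 = 6.
  |p(1)| = 6.
Check: |p(1)| = 6 ≤ 8 = M_tri(1). ✓ Equality does not hold at z = 1 (the coefficients have mixed signs, so the terms do not all align in phase there).

M_tri(1) = 8; |p(1)| = 6; equality at z=1: no.


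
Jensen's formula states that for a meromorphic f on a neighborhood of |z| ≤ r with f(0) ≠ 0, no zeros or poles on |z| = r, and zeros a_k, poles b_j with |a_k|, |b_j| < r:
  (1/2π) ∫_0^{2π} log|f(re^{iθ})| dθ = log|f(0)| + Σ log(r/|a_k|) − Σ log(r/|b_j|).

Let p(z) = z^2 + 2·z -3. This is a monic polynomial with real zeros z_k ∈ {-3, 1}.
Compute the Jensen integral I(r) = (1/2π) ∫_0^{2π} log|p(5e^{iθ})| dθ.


Zeros: -3, 1; r = 5.
Inside |z| < r: -3, 1. Outside (|z| ≥ r): ∅.
p(0) = -3, so log|p(0)| = log(3) = 1.0986.
Apply Jensen: I(r) = log|p(0)| + Σ_k log(r/|z_k|), summed over zeros inside |z| < r.
  log(r/|z_k|) for z_k = -3: log(5/3) = 0.5108
  log(r/|z_k|) for z_k = 1: log(5/1) = 1.6094
Sum over inside zeros: 2.1203.
I(r) = log|p(0)| + (inside sum) = 1.0986 + 2.1203 = 3.2189.
Closed form (all zeros inside, monic): I(r) = n·log(r) = 2·log(5) = 3.2189. ✓

I(r) ≈ 3.2189.


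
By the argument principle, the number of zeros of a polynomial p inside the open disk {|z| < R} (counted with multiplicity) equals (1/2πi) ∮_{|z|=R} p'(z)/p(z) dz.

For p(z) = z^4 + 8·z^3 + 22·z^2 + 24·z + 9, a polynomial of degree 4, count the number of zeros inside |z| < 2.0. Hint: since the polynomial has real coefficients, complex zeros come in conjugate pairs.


The zeros of p are: -1, -3, -3, -1.
Their magnitudes are: 1, 3, 3, 1.
Zeros with |z| < R = 2.0: -1, -1.
Count = 2.
By the argument principle, (1/2πi) ∮_{|z|=R} p'(z)/p(z) dz equals exactly this count.

Number of zeros inside |z| < 2.0: 2.


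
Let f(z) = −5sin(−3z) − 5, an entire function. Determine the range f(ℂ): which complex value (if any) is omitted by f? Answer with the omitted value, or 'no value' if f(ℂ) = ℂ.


Little Picard bounds the complement of f(ℂ) to at most one point.
sin is entire and surjective onto ℂ: for every w ∈ ℂ, sin(ζ) = w has a solution ζ ∈ ℂ (e.g., via the complex inverse arcsin). With ζ = −3z this gives z = ζ/(-3). Then -5·sin(−3z) takes every value in -5·ℂ = ℂ, and adding -5 is a bijection of ℂ. So f is surjective and omits no value. (Note: only on the real line is sin bounded by [−1, 1].)

Omitted value: no value.


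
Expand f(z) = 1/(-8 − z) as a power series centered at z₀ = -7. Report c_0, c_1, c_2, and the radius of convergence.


Let w = z − z₀, so z = z₀ + w.
Then -8 − z = -8 − (z₀ + w) = (-8 − z₀) − w = -1 − w.
f(z) = 1/(-1 − w) = (1/(-1)) · 1/(1 − w/(-1)) = Σ_{n≥0} w^n / (-1)^(n+1).
So c_n = 1/(-1)^(n+1):
  c_0 = 1/(-1)^1 = -1.
  c_1 = 1/(-1)^2 = 1.
  c_2 = 1/(-1)^3 = -1.
The series is valid for |w/d| < 1, i.e. |z − z₀| < |d|.
Radius of convergence: R = |-8 − z₀| = |-1| = 1 (distance from z₀ to the singularity z = -8).

c_0 = -1, c_1 = 1, c_2 = -1; R = 1.


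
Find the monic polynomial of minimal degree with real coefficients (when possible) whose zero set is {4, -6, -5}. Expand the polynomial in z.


The polynomial is p(z) = ∏_{α ∈ S} (z − α), where S = {4, -6, -5}.
Expanding the product yields: p(z) = z^3 + 7·z^2 -14·z -120.
The resulting polynomial has degree 3 and real coefficients as required.

p(z) = z^3 + 7·z^2 -14·z -120.


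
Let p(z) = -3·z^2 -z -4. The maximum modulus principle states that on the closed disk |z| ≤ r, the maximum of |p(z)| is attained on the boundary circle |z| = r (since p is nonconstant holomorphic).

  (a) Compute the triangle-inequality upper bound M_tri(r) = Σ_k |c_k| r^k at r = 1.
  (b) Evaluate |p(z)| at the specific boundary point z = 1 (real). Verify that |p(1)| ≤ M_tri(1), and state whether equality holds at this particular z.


Coefficients: c_0 = -4, c_1 = -1, c_2 = -3. Radius r = 1.
Part (a). Triangle bound: M_tri(r) = Σ_k |c_k| r^k
  = |-4|·1^0 + |-1|·1^1 + |-3|·1^2
  = 4 + 1 + 3 = 8.
This bounds M(r) := max_{|z|=r} |p(z)| from above; equality holds iff all terms c_k z^k can be made to align in phase at a single z on |z|=r.
Part (b). At z = 1 (real, on the circle |z| = r):
  p(1) = (-4)·1^0 + (-1)·1^1 + (-3)·1^2 = -8.
  |p(1)| = 8.
Since all nonzero coefficients share the same sign, |p(1)| = 8 = M_tri(1); the triangle bound is attained at z = 1, so in fact M(r) = 8.

M_tri(1) = 8; |p(1)| = 8; equality at z=1: yes.


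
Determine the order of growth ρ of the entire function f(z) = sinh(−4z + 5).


sinh(w) is a linear combination of e^{iw} and e^{−iw} (or e^w, e^{−w} in the hyperbolic case), so |sinh(w)| ≤ e^{|w|}. With w = −4z + 5, |w| ≤ 4|z| + 5 = 4r + 5 on |z| = r, giving M(r) ≤ e^{4r + 5}, so ρ ≤ 1. On a suitable ray (z = it for sin/cos; z = t for sinh/cosh, t real → ∞), |sinh(−4z + 5)| grows like e^{4|t|}/2, so ρ ≥ 1. Hence ρ = 1.
Therefore ρ = 1.

Order ρ = 1.


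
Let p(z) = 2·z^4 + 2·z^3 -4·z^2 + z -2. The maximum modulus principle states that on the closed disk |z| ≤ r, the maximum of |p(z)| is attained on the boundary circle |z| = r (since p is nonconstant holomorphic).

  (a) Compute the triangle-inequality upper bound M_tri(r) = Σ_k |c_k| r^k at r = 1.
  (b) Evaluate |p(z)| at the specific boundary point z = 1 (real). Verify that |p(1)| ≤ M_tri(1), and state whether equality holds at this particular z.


Coefficients: c_0 = -2, c_1 = 1, c_2 = -4, c_3 = 2, c_4 = 2. Radius r = 1.
Part (a). Triangle bound: M_tri(r) = Σ_k |c_k| r^k
  = |-2|·1^0 + |1|·1^1 + |-4|·1^2 + |2|·1^3 + |2|·1^4
  = 2 + 1 + 4 + 2 + 2 = 11.
This bounds M(r) := max_{|z|=r} |p(z)| from above; equality holds iff all terms c_k z^k can be made to align in phase at a single z on |z|=r.
Part (b). At z = 1 (real, on the circle |z| = r):
  p(1) = (-2)·1^0 + (1)·1^1 + (-4)·1^2 + (2)·1^3 + (2)·1^4 = -1.
  |p(1)| = 1.
Check: |p(1)| = 1 ≤ 11 = M_tri(1). ✓ Equality does not hold at z = 1 (the coefficients have mixed signs, so the terms do not all align in phase there).

M_tri(1) = 11; |p(1)| = 1; equality at z=1: no.


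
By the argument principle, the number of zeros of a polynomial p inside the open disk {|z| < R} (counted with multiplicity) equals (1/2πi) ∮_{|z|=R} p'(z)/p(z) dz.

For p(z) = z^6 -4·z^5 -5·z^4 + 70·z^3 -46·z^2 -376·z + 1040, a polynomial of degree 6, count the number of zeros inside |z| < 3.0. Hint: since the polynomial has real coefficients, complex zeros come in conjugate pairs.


The zeros of p are: (-3 + 1i), (-3 - 1i), (2 + 2i), (2 - 2i), (3 + 2i), (3 - 2i).
Their magnitudes are: 3.162, 3.162, 2.828, 2.828, 3.606, 3.606.
Zeros with |z| < R = 3.0: (2 + 2i), (2 - 2i).
Count = 2.
By the argument principle, (1/2πi) ∮_{|z|=R} p'(z)/p(z) dz equals exactly this count.

Number of zeros inside |z| < 3.0: 2.


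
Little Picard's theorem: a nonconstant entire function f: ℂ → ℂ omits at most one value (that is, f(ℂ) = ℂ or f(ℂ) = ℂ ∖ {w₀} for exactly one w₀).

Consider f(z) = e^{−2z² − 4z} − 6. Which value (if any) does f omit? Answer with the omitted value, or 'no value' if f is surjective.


Little Picard bounds the complement of f(ℂ) to at most one point.
The exponent g(z) = −2z² − 4z is a nonconstant polynomial, hence surjective onto ℂ. So e^{g(z)} takes every value in {e^w : w ∈ ℂ} = ℂ ∖ {0}. Adding -6 shifts the range to ℂ ∖ {-6}. f omits exactly -6.

Omitted value: -6.


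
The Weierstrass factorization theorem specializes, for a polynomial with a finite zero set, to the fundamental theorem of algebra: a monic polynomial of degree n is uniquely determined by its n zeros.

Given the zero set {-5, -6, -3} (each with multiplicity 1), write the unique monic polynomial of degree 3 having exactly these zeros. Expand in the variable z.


The polynomial is p(z) = ∏_{α ∈ S} (z − α), where S = {-5, -6, -3}.
Expanding the product yields: p(z) = z^3 + 14·z^2 + 63·z + 90.
The resulting polynomial has degree 3 and real coefficients as required.

p(z) = z^3 + 14·z^2 + 63·z + 90.


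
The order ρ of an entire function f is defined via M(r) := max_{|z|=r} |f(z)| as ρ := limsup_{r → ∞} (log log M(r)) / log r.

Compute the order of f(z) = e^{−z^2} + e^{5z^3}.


Each summand is entire of order 2 and 3 respectively (as in the single-exponential case). The order of a sum is at most the max of the orders, so ρ ≤ 3. For the lower bound: on |z|=r choose arg z so that 5z^3 is real positive; then |e^{5z^3}| = e^{5r^3} while |e^{-1z^2}| ≤ e^{1r^2} = o(e^{5r^3}). So |f| ≥ e^{5r^3}(1 − o(1)) and ρ ≥ 3. Hence ρ = max(2, 3) = 3.
Therefore ρ = 3.

Order ρ = 3.


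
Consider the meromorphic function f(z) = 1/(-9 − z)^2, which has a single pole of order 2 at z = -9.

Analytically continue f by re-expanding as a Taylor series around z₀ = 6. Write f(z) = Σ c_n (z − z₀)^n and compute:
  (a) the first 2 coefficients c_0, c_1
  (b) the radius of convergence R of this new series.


Let w = z − z₀, so z = z₀ + w.
Then -9 − z = -9 − (z₀ + w) = (-9 − z₀) − w = -15 − w.
f(z) = 1/(-15 − w)^2 = (1/(-15)^2) · (1 − w/(-15))^{−2}.
By the binomial series (1−u)^{−2} = Σ_{n≥0} C(n+1, 1) u^n for |u|<1, with u = w/(-15):
  c_n = C(n+1, 1) / (-15)^(n+2).
  c_0 = 1/(-15)^2 = 1/225.
  c_1 = 2/(-15)^3 = -2/3375.
The series is valid for |w/d| < 1, i.e. |z − z₀| < |d|.
Radius of convergence: R = |-9 − z₀| = |-15| = 15 (distance from z₀ to the singularity z = -9).

c_0 = 1/225, c_1 = -2/3375; R = 15.


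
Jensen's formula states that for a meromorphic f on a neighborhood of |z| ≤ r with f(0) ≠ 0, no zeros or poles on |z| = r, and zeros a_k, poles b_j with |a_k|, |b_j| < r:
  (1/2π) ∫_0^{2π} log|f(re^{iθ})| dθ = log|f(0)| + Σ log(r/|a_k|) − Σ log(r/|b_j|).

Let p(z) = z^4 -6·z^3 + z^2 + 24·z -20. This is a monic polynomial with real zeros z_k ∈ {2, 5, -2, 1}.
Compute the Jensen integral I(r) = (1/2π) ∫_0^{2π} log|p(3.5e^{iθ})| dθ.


Zeros: -2, 1, 2, 5; r = 3.5.
Inside |z| < r: -2, 1, 2. Outside (|z| ≥ r): 5.
p(0) = -20, so log|p(0)| = log(20) = 2.9957.
Apply Jensen: I(r) = log|p(0)| + Σ_k log(r/|z_k|), summed over zeros inside |z| < r.
  log(r/|z_k|) for z_k = 2: log(3.5/2) = 0.5596
  log(r/|z_k|) for z_k = -2: log(3.5/2) = 0.5596
  log(r/|z_k|) for z_k = 1: log(3.5/1) = 1.2528
  Outside zeros (5) contribute nothing to the Jensen sum.
Sum over inside zeros: 2.3720.
I(r) = log|p(0)| + (inside sum) = 2.9957 + 2.3720 = 5.3677.
Note: since some zeros are outside |z| ≤ r, the simplified n·log(r) form does NOT apply — only the inside zeros contribute.

I(r) ≈ 5.3677.


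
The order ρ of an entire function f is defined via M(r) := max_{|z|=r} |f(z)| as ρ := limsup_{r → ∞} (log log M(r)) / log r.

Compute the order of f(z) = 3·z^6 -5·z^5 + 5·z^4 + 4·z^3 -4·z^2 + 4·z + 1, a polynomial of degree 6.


|f(z)| ≤ Σ|c_k|·r^k = O(r^6) as r → ∞. Polynomial growth is O(e^{r^ε}) for every ε > 0 (since r^6/e^{r^ε} → 0), so ρ ≤ ε for all ε > 0, i.e. ρ = 0. Every nonconstant polynomial has order 0.
Therefore ρ = 0.

Order ρ = 0.


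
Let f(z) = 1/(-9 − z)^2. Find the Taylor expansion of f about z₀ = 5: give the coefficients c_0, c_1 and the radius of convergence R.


Let w = z − z₀, so z = z₀ + w.
Then -9 − z = -9 − (z₀ + w) = (-9 − z₀) − w = -14 − w.
f(z) = 1/(-14 − w)^2 = (1/(-14)^2) · (1 − w/(-14))^{−2}.
By the binomial series (1−u)^{−2} = Σ_{n≥0} C(n+1, 1) u^n for |u|<1, with u = w/(-14):
  c_n = C(n+1, 1) / (-14)^(n+2).
  c_0 = 1/(-14)^2 = 1/196.
  c_1 = 2/(-14)^3 = -1/1372.
The series is valid for |w/d| < 1, i.e. |z − z₀| < |d|.
Radius of convergence: R = |-9 − z₀| = |-14| = 14 (distance from z₀ to the singularity z = -9).

c_0 = 1/196, c_1 = -1/1372; R = 14.


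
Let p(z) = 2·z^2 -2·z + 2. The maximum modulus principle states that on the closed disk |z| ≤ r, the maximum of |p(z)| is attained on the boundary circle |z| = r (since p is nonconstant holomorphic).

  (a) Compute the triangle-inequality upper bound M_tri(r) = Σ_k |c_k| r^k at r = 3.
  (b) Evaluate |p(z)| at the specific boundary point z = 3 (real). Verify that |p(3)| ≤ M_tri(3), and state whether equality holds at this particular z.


Coefficients: c_0 = 2, c_1 = -2, c_2 = 2. Radius r = 3.
Part (a). Triangle bound: M_tri(r) = Σ_k |c_k| r^k
  = |2|·3^0 + |-2|·3^1 + |2|·3^2
  = 2 + 6 + 18 = 26.
This bounds M(r) := max_{|z|=r} |p(z)| from above; equality holds iff all terms c_k z^k can be made to align in phase at a single z on |z|=r.
Part (b). At z = 3 (real, on the circle |z| = r):
  p(3) = (2)·3^0 + (-2)·3^1 + (2)·3^2 = 14.
  |p(3)| = 14.
Check: |p(3)| = 14 ≤ 26 = M_tri(3). ✓ Equality does not hold at z = 3 (the coefficients have mixed signs, so the terms do not all align in phase there).

M_tri(3) = 26; |p(3)| = 14; equality at z=3: no.


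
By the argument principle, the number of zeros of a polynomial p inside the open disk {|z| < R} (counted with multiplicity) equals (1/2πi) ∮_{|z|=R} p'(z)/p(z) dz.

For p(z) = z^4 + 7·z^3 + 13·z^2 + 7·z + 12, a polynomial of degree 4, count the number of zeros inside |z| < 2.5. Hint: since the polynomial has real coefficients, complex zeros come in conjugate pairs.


The zeros of p are: -4, -3, (0 + 1i), (0 - 1i).
Their magnitudes are: 4, 3, 1, 1.
Zeros with |z| < R = 2.5: (0 + 1i), (0 - 1i).
Count = 2.
By the argument principle, (1/2πi) ∮_{|z|=R} p'(z)/p(z) dz equals exactly this count.

Number of zeros inside |z| < 2.5: 2.


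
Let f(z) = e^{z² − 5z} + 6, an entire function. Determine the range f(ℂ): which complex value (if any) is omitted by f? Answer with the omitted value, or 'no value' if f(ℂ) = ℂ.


Little Picard bounds the complement of f(ℂ) to at most one point.
The exponent g(z) = z² − 5z is a nonconstant polynomial, hence surjective onto ℂ. So e^{g(z)} takes every value in {e^w : w ∈ ℂ} = ℂ ∖ {0}. Adding 6 shifts the range to ℂ ∖ {6}. f omits exactly 6.

Omitted value: 6.


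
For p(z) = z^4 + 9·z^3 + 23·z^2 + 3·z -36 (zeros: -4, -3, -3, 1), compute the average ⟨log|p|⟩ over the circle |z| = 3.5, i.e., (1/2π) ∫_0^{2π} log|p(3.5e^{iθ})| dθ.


Zeros: -4, -3, -3, 1; r = 3.5.
Inside |z| < r: -3, -3, 1. Outside (|z| ≥ r): -4.
p(0) = -36, so log|p(0)| = log(36) = 3.5835.
Apply Jensen: I(r) = log|p(0)| + Σ_k log(r/|z_k|), summed over zeros inside |z| < r.
  log(r/|z_k|) for z_k = -3: log(3.5/3) = 0.1542
  log(r/|z_k|) for z_k = -3: log(3.5/3) = 0.1542
  log(r/|z_k|) for z_k = 1: log(3.5/1) = 1.2528
  Outside zeros (-4) contribute nothing to the Jensen sum.
Sum over inside zeros: 1.5611.
I(r) = log|p(0)| + (inside sum) = 3.5835 + 1.5611 = 5.1446.
Note: since some zeros are outside |z| ≤ r, the simplified n·log(r) form does NOT apply — only the inside zeros contribute.

I(r) ≈ 5.1446.


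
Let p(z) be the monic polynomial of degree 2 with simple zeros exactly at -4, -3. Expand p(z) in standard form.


The polynomial is p(z) = ∏_{α ∈ S} (z − α), where S = {-4, -3}.
Expanding the product yields: p(z) = z^2 + 7·z + 12.
The resulting polynomial has degree 2 and real coefficients as required.

p(z) = z^2 + 7·z + 12.


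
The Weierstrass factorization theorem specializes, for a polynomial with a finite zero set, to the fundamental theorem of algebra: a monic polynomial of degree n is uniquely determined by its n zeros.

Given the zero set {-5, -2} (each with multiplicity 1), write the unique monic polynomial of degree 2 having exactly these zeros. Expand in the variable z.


The polynomial is p(z) = ∏_{α ∈ S} (z − α), where S = {-5, -2}.
Expanding the product yields: p(z) = z^2 + 7·z + 10.
The resulting polynomial has degree 2 and real coefficients as required.

p(z) = z^2 + 7·z + 10.


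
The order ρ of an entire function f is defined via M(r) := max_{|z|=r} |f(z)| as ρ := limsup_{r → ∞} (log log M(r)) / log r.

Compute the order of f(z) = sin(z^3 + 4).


Write sin(w) = (e^{iw} ± e^{−iw})/(2 or 2i), so |sin(w)| ≤ e^{|w|}. With w = z^3 + 4, |w| ≤ 1r^3 + 4 on |z|=r, giving M(r) ≤ e^{1r^3 + 4} and ρ ≤ 3. For the lower bound, choose z on |z|=r with 1z^3 purely imaginary of modulus 1r^3; then |sin(z^3 + 4)| grows like e^{1r^3}/2, so ρ ≥ 3. Hence ρ = 3.
Therefore ρ = 3.

Order ρ = 3.


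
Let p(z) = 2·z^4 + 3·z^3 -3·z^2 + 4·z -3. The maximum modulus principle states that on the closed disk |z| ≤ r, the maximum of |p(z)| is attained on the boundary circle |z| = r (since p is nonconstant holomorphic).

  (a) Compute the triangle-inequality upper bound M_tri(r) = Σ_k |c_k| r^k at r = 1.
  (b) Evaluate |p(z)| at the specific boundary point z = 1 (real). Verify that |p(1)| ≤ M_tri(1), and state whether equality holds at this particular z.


Coefficients: c_0 = -3, c_1 = 4, c_2 = -3, c_3 = 3, c_4 = 2. Radius r = 1.
Part (a). Triangle bound: M_tri(r) = Σ_k |c_k| r^k
  = |-3|·1^0 + |4|·1^1 + |-3|·1^2 + |3|·1^3 + |2|·1^4
  = 3 + 4 + 3 + 3 + 2 = 15.
This bounds M(r) := max_{|z|=r} |p(z)| from above; equality holds iff all terms c_k z^k can be made to align in phase at a single z on |z|=r.
Part (b). At z = 1 (real, on the circle |z| = r):
  p(1) = (-3)·1^0 + (4)·1^1 + (-3)·1^2 + (3)·1^3 + (2)·1^4 = 3.
  |p(1)| = 3.
Check: |p(1)| = 3 ≤ 15 = M_tri(1). ✓ Equality does not hold at z = 1 (the coefficients have mixed signs, so the terms do not all align in phase there).

M_tri(1) = 15; |p(1)| = 3; equality at z=1: no.


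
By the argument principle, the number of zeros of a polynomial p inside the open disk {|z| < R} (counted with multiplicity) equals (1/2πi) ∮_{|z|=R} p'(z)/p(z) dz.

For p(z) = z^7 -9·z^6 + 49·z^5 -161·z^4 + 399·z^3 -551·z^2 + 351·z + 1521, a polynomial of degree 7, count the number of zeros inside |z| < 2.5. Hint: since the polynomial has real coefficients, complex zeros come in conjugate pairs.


The zeros of p are: -1, (0 + 3i), (0 - 3i), (3 + 2i), (3 - 2i), (2 + 3i), (2 - 3i).
Their magnitudes are: 1, 3, 3, 3.606, 3.606, 3.606, 3.606.
Zeros with |z| < R = 2.5: -1.
Count = 1.
By the argument principle, (1/2πi) ∮_{|z|=R} p'(z)/p(z) dz equals exactly this count.

Number of zeros inside |z| < 2.5: 1.


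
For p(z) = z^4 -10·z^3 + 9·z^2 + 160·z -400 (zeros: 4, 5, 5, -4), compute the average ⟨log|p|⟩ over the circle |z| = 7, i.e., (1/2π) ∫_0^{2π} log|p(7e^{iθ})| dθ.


Zeros: -4, 4, 5, 5; r = 7.
Inside |z| < r: -4, 4, 5, 5. Outside (|z| ≥ r): ∅.
p(0) = -400, so log|p(0)| = log(400) = 5.9915.
Apply Jensen: I(r) = log|p(0)| + Σ_k log(r/|z_k|), summed over zeros inside |z| < r.
  log(r/|z_k|) for z_k = 4: log(7/4) = 0.5596
  log(r/|z_k|) for z_k = 5: log(7/5) = 0.3365
  log(r/|z_k|) for z_k = 5: log(7/5) = 0.3365
  log(r/|z_k|) for z_k = -4: log(7/4) = 0.5596
Sum over inside zeros: 1.7922.
I(r) = log|p(0)| + (inside sum) = 5.9915 + 1.7922 = 7.7836.
Closed form (all zeros inside, monic): I(r) = n·log(r) = 4·log(7) = 7.7836. ✓

I(r) ≈ 7.7836.


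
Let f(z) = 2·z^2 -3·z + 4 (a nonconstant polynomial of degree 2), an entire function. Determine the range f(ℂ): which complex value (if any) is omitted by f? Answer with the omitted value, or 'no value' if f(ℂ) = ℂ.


Little Picard bounds the complement of f(ℂ) to at most one point.
For every w ∈ ℂ, the equation p(z) − w = 0 is a nonconstant polynomial in z and hence has at least one root by the fundamental theorem of algebra. So p is surjective onto ℂ, omitting no value.

Omitted value: no value.


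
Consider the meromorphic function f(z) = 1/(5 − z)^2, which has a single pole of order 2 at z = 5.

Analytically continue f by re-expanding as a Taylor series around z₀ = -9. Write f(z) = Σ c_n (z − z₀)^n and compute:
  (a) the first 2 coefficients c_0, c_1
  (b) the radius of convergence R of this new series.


Let w = z − z₀, so z = z₀ + w.
Then 5 − z = 5 − (z₀ + w) = (5 − z₀) − w = 14 − w.
f(z) = 1/(14 − w)^2 = (1/(14)^2) · (1 − w/(14))^{−2}.
By the binomial series (1−u)^{−2} = Σ_{n≥0} C(n+1, 1) u^n for |u|<1, with u = w/(14):
  c_n = C(n+1, 1) / (14)^(n+2).
  c_0 = 1/(14)^2 = 1/196.
  c_1 = 2/(14)^3 = 1/1372.
The series is valid for |w/d| < 1, i.e. |z − z₀| < |d|.
Radius of convergence: R = |5 − z₀| = |14| = 14 (distance from z₀ to the singularity z = 5).

c_0 = 1/196, c_1 = 1/1372; R = 14.


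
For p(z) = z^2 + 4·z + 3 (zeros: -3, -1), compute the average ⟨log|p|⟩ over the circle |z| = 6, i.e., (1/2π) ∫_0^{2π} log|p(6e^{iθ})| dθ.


Zeros: -3, -1; r = 6.
Inside |z| < r: -3, -1. Outside (|z| ≥ r): ∅.
p(0) = 3, so log|p(0)| = log(3) = 1.0986.
Apply Jensen: I(r) = log|p(0)| + Σ_k log(r/|z_k|), summed over zeros inside |z| < r.
  log(r/|z_k|) for z_k = -3: log(6/3) = 0.6931
  log(r/|z_k|) for z_k = -1: log(6/1) = 1.7918
Sum over inside zeros: 2.4849.
I(r) = log|p(0)| + (inside sum) = 1.0986 + 2.4849 = 3.5835.
Closed form (all zeros inside, monic): I(r) = n·log(r) = 2·log(6) = 3.5835. ✓

I(r) ≈ 3.5835.


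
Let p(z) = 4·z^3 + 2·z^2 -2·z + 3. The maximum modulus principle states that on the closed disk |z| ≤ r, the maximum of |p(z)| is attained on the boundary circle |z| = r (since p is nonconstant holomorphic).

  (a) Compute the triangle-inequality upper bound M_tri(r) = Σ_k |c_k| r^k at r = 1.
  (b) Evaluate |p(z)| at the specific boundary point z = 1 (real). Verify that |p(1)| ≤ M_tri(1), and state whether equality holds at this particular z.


Coefficients: c_0 = 3, c_1 = -2, c_2 = 2, c_3 = 4. Radius r = 1.
Part (a). Triangle bound: M_tri(r) = Σ_k |c_k| r^k
  = |3|·1^0 + |-2|·1^1 + |2|·1^2 + |4|·1^3
  = 3 + 2 + 2 + 4 = 11.
This bounds M(r) := max_{|z|=r} |p(z)| from above; equality holds iff all terms c_k z^k can be made to align in phase at a single z on |z|=r.
Part (b). At z = 1 (real, on the circle |z| = r):
  p(1) = (3)·1^0 + (-2)·1^1 + (2)·1^2 + (4)·1^3 = 7.
  |p(1)| = 7.
Check: |p(1)| = 7 ≤ 11 = M_tri(1). ✓ Equality does not hold at z = 1 (the coefficients have mixed signs, so the terms do not all align in phase there).

M_tri(1) = 11; |p(1)| = 7; equality at z=1: no.
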